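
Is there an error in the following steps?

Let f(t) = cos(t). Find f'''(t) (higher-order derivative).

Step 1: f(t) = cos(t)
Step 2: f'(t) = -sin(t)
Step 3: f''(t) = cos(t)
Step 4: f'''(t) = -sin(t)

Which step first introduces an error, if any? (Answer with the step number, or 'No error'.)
Step 3

Step 3 is incorrect due to a sign flip.
The step shows: cos(t)
The correct value should be: -cos(t)

Explanation: The sign of the whole expression was flipped: the term -cos(t) was incorrectly written as cos(t)
The later steps are derived from this incorrect expression, so the error originates in Step 3.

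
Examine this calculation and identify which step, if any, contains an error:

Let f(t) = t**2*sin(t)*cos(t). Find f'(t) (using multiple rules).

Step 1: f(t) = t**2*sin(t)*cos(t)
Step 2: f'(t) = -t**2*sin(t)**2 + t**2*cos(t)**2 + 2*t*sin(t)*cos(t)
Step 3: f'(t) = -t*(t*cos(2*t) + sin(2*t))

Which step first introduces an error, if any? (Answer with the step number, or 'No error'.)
Step 3

Step 3 is incorrect due to a sign flip.
The step shows: -t*(t*cos(2*t) + sin(2*t))
The correct value should be: t*(t*cos(2*t) + sin(2*t))

Explanation: The sign of the whole expression was flipped: the term t*(t*cos(2*t) + sin(2*t)) was incorrectly written as -t*(t*cos(2*t) + sin(2*t))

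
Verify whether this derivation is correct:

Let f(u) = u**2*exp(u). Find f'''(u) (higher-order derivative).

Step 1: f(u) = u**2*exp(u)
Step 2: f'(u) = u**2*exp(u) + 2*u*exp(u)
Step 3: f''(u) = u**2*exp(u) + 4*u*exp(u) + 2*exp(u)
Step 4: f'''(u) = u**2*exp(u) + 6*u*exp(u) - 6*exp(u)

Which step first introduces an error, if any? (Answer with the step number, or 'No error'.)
Step 4

Step 4 is incorrect due to a sign flip.
The step shows: u**2*exp(u) + 6*u*exp(u) - 6*exp(u)
The correct value should be: u**2*exp(u) + 6*u*exp(u) + 6*exp(u)

Explanation: The sign of one term was flipped: the term 6*exp(u) was incorrectly written as -6*exp(u)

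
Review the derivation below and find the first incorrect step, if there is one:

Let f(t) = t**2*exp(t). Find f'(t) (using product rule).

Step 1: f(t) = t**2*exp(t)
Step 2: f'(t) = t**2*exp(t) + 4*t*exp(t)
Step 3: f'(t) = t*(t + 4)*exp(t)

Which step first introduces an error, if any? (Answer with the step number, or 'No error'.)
Step 2

Step 2 is incorrect due to a wrong coefficient.
The step shows: t**2*exp(t) + 4*t*exp(t)
The correct value should be: t**2*exp(t) + 2*t*exp(t)

Explanation: The coefficient 2 was incorrectly written as 4: the term 2*t*exp(t) was incorrectly written as 4*t*exp(t)
The later steps are derived from this incorrect expression, so the error originates in Step 2.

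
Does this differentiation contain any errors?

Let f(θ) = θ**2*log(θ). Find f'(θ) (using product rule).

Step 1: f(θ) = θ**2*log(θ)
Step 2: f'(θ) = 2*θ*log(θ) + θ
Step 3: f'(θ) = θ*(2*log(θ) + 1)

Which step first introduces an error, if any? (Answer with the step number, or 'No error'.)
No error

All steps in this derivation are correct.
The final answer f'(θ) = θ*(2*log(θ) + 1) is valid.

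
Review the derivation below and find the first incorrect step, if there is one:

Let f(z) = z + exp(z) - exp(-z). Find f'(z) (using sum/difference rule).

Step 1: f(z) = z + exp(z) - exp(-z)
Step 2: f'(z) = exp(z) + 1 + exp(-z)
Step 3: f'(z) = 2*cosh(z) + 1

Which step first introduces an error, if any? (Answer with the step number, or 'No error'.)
No error

All steps in this derivation are correct.
The final answer f'(z) = 2*cosh(z) + 1 is valid.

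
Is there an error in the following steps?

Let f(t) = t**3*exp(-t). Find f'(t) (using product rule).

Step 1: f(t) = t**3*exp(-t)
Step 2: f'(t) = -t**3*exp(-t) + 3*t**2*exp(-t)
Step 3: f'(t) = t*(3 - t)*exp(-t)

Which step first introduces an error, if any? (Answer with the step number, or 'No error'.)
Step 3

Step 3 is incorrect due to a wrong exponent.
The step shows: t*(3 - t)*exp(-t)
The correct value should be: t**2*(3 - t)*exp(-t)

Explanation: The exponent 2 on t was incorrectly written as 1: the term t**2*(3 - t)*exp(-t) was incorrectly written as t*(3 - t)*exp(-t)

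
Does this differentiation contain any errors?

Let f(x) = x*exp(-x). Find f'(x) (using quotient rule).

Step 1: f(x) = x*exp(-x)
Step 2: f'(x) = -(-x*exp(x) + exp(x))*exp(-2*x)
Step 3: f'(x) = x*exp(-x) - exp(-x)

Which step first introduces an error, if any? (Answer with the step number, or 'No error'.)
Step 2

Step 2 is incorrect due to a sign flip.
The step shows: -(-x*exp(x) + exp(x))*exp(-2*x)
The correct value should be: (-x*exp(x) + exp(x))*exp(-2*x)

Explanation: The sign of the whole expression was flipped: the term (-x*exp(x) + exp(x))*exp(-2*x) was incorrectly written as -(-x*exp(x) + exp(x))*exp(-2*x)
The later steps are derived from this incorrect expression, so the error originates in Step 2.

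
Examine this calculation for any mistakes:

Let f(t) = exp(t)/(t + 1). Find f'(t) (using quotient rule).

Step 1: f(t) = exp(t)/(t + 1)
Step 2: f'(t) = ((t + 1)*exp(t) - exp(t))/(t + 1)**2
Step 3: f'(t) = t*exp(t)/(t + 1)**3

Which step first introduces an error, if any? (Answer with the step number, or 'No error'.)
Step 3

Step 3 is incorrect due to a wrong exponent.
The step shows: t*exp(t)/(t + 1)**3
The correct value should be: t*exp(t)/(t + 1)**2

Explanation: The exponent -2 on t + 1 was incorrectly written as -3: the term t*exp(t)/(t + 1)**2 was incorrectly written as t*exp(t)/(t + 1)**3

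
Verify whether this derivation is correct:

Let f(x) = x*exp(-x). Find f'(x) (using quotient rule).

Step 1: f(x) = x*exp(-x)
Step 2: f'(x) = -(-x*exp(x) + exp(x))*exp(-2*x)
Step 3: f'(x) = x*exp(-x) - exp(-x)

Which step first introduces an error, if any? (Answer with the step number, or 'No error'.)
Step 2

Step 2 is incorrect due to a sign flip.
The step shows: -(-x*exp(x) + exp(x))*exp(-2*x)
The correct value should be: (-x*exp(x) + exp(x))*exp(-2*x)

Explanation: The sign of the whole expression was flipped: the term (-x*exp(x) + exp(x))*exp(-2*x) was incorrectly written as -(-x*exp(x) + exp(x))*exp(-2*x)
The later steps are derived from this incorrect expression, so the error originates in Step 2.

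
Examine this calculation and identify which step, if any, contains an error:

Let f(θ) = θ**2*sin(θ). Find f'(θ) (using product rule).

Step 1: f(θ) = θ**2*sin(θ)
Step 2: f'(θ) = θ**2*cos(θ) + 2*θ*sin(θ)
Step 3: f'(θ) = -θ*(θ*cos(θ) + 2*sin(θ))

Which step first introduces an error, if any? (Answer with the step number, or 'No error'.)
Step 3

Step 3 is incorrect due to a sign flip.
The step shows: -θ*(θ*cos(θ) + 2*sin(θ))
The correct value should be: θ*(θ*cos(θ) + 2*sin(θ))

Explanation: The sign of the whole expression was flipped: the term θ*(θ*cos(θ) + 2*sin(θ)) was incorrectly written as -θ*(θ*cos(θ) + 2*sin(θ))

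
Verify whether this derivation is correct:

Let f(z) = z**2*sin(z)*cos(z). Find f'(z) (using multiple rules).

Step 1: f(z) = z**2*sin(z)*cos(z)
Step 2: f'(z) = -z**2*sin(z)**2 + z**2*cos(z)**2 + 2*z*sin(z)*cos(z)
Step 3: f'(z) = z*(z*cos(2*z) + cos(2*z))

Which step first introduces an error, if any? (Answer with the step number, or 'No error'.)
Step 3

Step 3 is incorrect due to a wrong trig function.
The step shows: z*(z*cos(2*z) + cos(2*z))
The correct value should be: z*(z*cos(2*z) + sin(2*z))

Explanation: sin(2*z) was incorrectly written as cos(2*z): the term z*(z*cos(2*z) + sin(2*z)) was incorrectly written as z*(z*cos(2*z) + cos(2*z))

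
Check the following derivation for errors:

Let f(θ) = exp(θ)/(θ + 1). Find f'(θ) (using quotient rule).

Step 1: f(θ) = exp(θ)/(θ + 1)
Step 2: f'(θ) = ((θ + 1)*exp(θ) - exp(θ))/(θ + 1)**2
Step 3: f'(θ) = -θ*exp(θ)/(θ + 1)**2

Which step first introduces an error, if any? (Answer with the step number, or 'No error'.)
Step 3

Step 3 is incorrect due to a sign flip.
The step shows: -θ*exp(θ)/(θ + 1)**2
The correct value should be: θ*exp(θ)/(θ + 1)**2

Explanation: The sign of the whole expression was flipped: the term θ*exp(θ)/(θ + 1)**2 was incorrectly written as -θ*exp(θ)/(θ + 1)**2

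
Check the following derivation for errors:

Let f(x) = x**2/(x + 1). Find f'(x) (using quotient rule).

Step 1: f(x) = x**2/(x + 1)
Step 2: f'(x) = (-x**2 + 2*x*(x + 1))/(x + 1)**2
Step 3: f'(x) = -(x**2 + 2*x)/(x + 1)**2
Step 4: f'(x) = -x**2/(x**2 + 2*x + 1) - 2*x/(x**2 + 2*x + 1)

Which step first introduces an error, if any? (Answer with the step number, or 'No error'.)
Step 3

Step 3 is incorrect due to a sign flip.
The step shows: -(x**2 + 2*x)/(x + 1)**2
The correct value should be: (x**2 + 2*x)/(x + 1)**2

Explanation: The sign of the whole expression was flipped: the term (x**2 + 2*x)/(x + 1)**2 was incorrectly written as -(x**2 + 2*x)/(x + 1)**2
The later steps are derived from this incorrect expression, so the error originates in Step 3.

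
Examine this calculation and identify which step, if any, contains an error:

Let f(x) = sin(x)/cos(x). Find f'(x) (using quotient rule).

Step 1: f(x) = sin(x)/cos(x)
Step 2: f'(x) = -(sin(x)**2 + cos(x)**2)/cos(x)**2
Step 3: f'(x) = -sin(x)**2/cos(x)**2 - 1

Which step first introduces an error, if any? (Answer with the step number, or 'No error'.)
Step 2

Step 2 is incorrect due to a sign flip.
The step shows: -(sin(x)**2 + cos(x)**2)/cos(x)**2
The correct value should be: (sin(x)**2 + cos(x)**2)/cos(x)**2

Explanation: The sign of the whole expression was flipped: the term (sin(x)**2 + cos(x)**2)/cos(x)**2 was incorrectly written as -(sin(x)**2 + cos(x)**2)/cos(x)**2
The later steps are derived from this incorrect expression, so the error originates in Step 2.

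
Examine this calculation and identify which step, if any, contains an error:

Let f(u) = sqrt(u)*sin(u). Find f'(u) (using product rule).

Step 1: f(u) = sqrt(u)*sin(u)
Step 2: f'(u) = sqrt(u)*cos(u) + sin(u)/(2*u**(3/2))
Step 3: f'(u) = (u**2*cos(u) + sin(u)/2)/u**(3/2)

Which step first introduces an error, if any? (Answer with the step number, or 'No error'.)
Step 2

Step 2 is incorrect due to a wrong exponent.
The step shows: sqrt(u)*cos(u) + sin(u)/(2*u**(3/2))
The correct value should be: sqrt(u)*cos(u) + sin(u)/(2*sqrt(u))

Explanation: The exponent -1/2 on u was incorrectly written as -3/2: the term sin(u)/(2*sqrt(u)) was incorrectly written as sin(u)/(2*u**(3/2))
The later steps are derived from this incorrect expression, so the error originates in Step 2.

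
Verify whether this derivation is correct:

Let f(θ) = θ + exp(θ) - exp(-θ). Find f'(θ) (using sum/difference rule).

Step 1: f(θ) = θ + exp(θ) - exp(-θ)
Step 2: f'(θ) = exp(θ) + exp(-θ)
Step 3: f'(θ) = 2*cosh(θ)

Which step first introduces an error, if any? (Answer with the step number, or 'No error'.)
Step 2

Step 2 is incorrect due to a dropped term.
The step shows: exp(θ) + exp(-θ)
The correct value should be: exp(θ) + 1 + exp(-θ)

Explanation: A term was dropped: the term 1 was incorrectly omitted
The later steps are derived from this incorrect expression, so the error originates in Step 2.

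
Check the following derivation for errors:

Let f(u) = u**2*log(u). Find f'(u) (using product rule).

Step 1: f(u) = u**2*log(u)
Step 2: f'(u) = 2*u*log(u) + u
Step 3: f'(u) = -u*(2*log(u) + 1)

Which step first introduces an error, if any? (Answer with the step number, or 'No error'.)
Step 3

Step 3 is incorrect due to a sign flip.
The step shows: -u*(2*log(u) + 1)
The correct value should be: u*(2*log(u) + 1)

Explanation: The sign of the whole expression was flipped: the term u*(2*log(u) + 1) was incorrectly written as -u*(2*log(u) + 1)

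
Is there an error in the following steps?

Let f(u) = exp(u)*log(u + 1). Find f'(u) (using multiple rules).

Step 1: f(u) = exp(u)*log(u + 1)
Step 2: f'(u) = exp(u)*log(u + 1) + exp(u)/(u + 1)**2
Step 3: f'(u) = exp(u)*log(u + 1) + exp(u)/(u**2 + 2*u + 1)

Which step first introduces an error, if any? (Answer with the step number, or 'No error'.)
Step 2

Step 2 is incorrect due to a wrong exponent.
The step shows: exp(u)*log(u + 1) + exp(u)/(u + 1)**2
The correct value should be: exp(u)*log(u + 1) + exp(u)/(u + 1)

Explanation: The exponent -1 on u + 1 was incorrectly written as -2: the term exp(u)/(u + 1) was incorrectly written as exp(u)/(u + 1)**2
The later steps are derived from this incorrect expression, so the error originates in Step 2.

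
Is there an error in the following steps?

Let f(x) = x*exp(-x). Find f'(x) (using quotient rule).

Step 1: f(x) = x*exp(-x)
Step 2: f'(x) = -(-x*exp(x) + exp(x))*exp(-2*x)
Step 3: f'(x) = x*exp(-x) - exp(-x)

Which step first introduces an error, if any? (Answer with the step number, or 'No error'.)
Step 2

Step 2 is incorrect due to a sign flip.
The step shows: -(-x*exp(x) + exp(x))*exp(-2*x)
The correct value should be: (-x*exp(x) + exp(x))*exp(-2*x)

Explanation: The sign of the whole expression was flipped: the term (-x*exp(x) + exp(x))*exp(-2*x) was incorrectly written as -(-x*exp(x) + exp(x))*exp(-2*x)
The later steps are derived from this incorrect expression, so the error originates in Step 2.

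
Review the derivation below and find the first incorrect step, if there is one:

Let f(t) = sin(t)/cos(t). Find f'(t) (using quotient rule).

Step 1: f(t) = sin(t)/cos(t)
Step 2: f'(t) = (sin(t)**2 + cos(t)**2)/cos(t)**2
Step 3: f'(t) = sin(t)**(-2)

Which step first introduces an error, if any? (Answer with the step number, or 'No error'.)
Step 3

Step 3 is incorrect due to a wrong trig function.
The step shows: sin(t)**(-2)
The correct value should be: cos(t)**(-2)

Explanation: cos(t) was incorrectly written as sin(t): the term cos(t)**(-2) was incorrectly written as sin(t)**(-2)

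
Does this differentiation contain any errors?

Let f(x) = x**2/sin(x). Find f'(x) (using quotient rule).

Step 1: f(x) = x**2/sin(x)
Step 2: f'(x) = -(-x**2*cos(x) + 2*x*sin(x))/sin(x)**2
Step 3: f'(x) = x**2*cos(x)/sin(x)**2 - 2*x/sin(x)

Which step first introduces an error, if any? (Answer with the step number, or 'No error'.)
Step 2

Step 2 is incorrect due to a sign flip.
The step shows: -(-x**2*cos(x) + 2*x*sin(x))/sin(x)**2
The correct value should be: (-x**2*cos(x) + 2*x*sin(x))/sin(x)**2

Explanation: The sign of the whole expression was flipped: the term (-x**2*cos(x) + 2*x*sin(x))/sin(x)**2 was incorrectly written as -(-x**2*cos(x) + 2*x*sin(x))/sin(x)**2
The later steps are derived from this incorrect expression, so the error originates in Step 2.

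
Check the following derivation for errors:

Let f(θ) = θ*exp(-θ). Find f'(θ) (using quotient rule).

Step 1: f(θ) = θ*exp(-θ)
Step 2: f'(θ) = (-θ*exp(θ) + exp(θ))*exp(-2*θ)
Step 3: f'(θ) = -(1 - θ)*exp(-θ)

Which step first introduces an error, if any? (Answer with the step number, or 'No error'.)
Step 3

Step 3 is incorrect due to a sign flip.
The step shows: -(1 - θ)*exp(-θ)
The correct value should be: (1 - θ)*exp(-θ)

Explanation: The sign of the whole expression was flipped: the term (1 - θ)*exp(-θ) was incorrectly written as -(1 - θ)*exp(-θ)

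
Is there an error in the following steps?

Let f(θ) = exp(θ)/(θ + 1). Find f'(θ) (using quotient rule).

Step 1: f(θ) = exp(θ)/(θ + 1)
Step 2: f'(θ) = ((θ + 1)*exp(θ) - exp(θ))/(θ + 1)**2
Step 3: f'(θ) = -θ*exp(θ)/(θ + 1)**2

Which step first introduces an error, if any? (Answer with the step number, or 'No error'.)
Step 3

Step 3 is incorrect due to a sign flip.
The step shows: -θ*exp(θ)/(θ + 1)**2
The correct value should be: θ*exp(θ)/(θ + 1)**2

Explanation: The sign of the whole expression was flipped: the term θ*exp(θ)/(θ + 1)**2 was incorrectly written as -θ*exp(θ)/(θ + 1)**2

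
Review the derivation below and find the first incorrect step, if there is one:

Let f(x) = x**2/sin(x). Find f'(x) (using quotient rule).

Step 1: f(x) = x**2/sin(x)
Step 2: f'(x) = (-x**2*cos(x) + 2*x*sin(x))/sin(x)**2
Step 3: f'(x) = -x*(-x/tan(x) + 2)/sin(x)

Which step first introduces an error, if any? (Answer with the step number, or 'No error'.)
Step 3

Step 3 is incorrect due to a sign flip.
The step shows: -x*(-x/tan(x) + 2)/sin(x)
The correct value should be: x*(-x/tan(x) + 2)/sin(x)

Explanation: The sign of the whole expression was flipped: the term x*(-x/tan(x) + 2)/sin(x) was incorrectly written as -x*(-x/tan(x) + 2)/sin(x)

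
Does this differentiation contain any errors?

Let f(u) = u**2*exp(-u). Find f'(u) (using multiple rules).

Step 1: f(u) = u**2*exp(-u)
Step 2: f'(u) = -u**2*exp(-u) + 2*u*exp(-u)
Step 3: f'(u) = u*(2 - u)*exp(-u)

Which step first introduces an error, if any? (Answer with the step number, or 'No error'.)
No error

All steps in this derivation are correct.
The final answer f'(u) = u*(2 - u)*exp(-u) is valid.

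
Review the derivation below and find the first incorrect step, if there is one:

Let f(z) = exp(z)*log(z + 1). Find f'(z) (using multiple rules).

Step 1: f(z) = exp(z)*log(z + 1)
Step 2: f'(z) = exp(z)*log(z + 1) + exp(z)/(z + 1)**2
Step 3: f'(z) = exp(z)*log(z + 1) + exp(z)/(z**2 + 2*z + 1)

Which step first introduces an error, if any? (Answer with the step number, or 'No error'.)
Step 2

Step 2 is incorrect due to a wrong exponent.
The step shows: exp(z)*log(z + 1) + exp(z)/(z + 1)**2
The correct value should be: exp(z)*log(z + 1) + exp(z)/(z + 1)

Explanation: The exponent -1 on z + 1 was incorrectly written as -2: the term exp(z)/(z + 1) was incorrectly written as exp(z)/(z + 1)**2
The later steps are derived from this incorrect expression, so the error originates in Step 2.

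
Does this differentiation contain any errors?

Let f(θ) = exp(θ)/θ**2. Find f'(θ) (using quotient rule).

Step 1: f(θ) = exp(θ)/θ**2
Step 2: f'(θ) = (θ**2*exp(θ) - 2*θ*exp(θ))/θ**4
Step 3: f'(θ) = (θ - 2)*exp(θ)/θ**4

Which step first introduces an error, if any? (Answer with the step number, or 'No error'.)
Step 3

Step 3 is incorrect due to a wrong exponent.
The step shows: (θ - 2)*exp(θ)/θ**4
The correct value should be: (θ - 2)*exp(θ)/θ**3

Explanation: The exponent -3 on θ was incorrectly written as -4: the term (θ - 2)*exp(θ)/θ**3 was incorrectly written as (θ - 2)*exp(θ)/θ**4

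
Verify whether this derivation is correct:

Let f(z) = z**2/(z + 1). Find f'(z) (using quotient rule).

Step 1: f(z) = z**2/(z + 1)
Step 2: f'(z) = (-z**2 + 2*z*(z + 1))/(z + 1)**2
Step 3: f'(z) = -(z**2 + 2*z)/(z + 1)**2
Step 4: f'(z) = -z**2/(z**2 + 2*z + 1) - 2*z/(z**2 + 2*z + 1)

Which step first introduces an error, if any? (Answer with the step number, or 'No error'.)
Step 3

Step 3 is incorrect due to a sign flip.
The step shows: -(z**2 + 2*z)/(z + 1)**2
The correct value should be: (z**2 + 2*z)/(z + 1)**2

Explanation: The sign of the whole expression was flipped: the term (z**2 + 2*z)/(z + 1)**2 was incorrectly written as -(z**2 + 2*z)/(z + 1)**2
The later steps are derived from this incorrect expression, so the error originates in Step 3.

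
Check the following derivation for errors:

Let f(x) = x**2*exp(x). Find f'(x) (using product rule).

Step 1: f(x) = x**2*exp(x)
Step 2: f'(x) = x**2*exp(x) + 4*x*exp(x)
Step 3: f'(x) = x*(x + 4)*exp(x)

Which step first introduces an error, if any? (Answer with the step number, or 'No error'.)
Step 2

Step 2 is incorrect due to a wrong coefficient.
The step shows: x**2*exp(x) + 4*x*exp(x)
The correct value should be: x**2*exp(x) + 2*x*exp(x)

Explanation: The coefficient 2 was incorrectly written as 4: the term 2*x*exp(x) was incorrectly written as 4*x*exp(x)
The later steps are derived from this incorrect expression, so the error originates in Step 2.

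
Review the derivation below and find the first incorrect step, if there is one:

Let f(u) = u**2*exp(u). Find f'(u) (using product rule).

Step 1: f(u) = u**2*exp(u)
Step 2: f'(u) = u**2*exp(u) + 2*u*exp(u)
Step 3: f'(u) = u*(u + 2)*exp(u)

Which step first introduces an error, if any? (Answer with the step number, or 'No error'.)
No error

All steps in this derivation are correct.
The final answer f'(u) = u*(u + 2)*exp(u) is valid.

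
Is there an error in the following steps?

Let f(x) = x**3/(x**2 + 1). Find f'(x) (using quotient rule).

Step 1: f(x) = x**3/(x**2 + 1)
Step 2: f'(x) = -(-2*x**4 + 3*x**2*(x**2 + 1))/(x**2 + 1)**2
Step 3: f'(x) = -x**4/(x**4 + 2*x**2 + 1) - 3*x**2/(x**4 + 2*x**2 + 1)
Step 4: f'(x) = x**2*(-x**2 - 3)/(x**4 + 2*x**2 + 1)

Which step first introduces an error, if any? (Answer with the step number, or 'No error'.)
Step 2

Step 2 is incorrect due to a sign flip.
The step shows: -(-2*x**4 + 3*x**2*(x**2 + 1))/(x**2 + 1)**2
The correct value should be: (-2*x**4 + 3*x**2*(x**2 + 1))/(x**2 + 1)**2

Explanation: The sign of the whole expression was flipped: the term (-2*x**4 + 3*x**2*(x**2 + 1))/(x**2 + 1)**2 was incorrectly written as -(-2*x**4 + 3*x**2*(x**2 + 1))/(x**2 + 1)**2
The later steps are derived from this incorrect expression, so the error originates in Step 2.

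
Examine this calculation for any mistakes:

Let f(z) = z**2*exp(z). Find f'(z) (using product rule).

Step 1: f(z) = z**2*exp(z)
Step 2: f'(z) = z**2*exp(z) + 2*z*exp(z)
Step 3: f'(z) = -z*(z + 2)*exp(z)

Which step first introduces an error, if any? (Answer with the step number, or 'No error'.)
Step 3

Step 3 is incorrect due to a sign flip.
The step shows: -z*(z + 2)*exp(z)
The correct value should be: z*(z + 2)*exp(z)

Explanation: The sign of the whole expression was flipped: the term z*(z + 2)*exp(z) was incorrectly written as -z*(z + 2)*exp(z)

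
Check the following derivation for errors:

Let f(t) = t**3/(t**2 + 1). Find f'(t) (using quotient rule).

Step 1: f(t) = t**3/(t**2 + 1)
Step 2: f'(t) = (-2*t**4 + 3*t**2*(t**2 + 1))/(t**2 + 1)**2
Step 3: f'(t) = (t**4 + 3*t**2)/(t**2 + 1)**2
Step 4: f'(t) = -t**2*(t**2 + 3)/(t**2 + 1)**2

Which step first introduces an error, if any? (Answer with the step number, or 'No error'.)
Step 4

Step 4 is incorrect due to a sign flip.
The step shows: -t**2*(t**2 + 3)/(t**2 + 1)**2
The correct value should be: t**2*(t**2 + 3)/(t**2 + 1)**2

Explanation: The sign of the whole expression was flipped: the term t**2*(t**2 + 3)/(t**2 + 1)**2 was incorrectly written as -t**2*(t**2 + 3)/(t**2 + 1)**2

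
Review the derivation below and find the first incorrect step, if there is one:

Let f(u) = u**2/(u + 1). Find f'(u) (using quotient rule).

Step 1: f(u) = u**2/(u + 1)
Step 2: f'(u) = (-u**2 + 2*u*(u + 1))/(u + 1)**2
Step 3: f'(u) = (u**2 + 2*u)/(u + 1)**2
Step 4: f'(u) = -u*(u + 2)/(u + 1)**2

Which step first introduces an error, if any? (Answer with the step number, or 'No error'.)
Step 4

Step 4 is incorrect due to a sign flip.
The step shows: -u*(u + 2)/(u + 1)**2
The correct value should be: u*(u + 2)/(u + 1)**2

Explanation: The sign of the whole expression was flipped: the term u*(u + 2)/(u + 1)**2 was incorrectly written as -u*(u + 2)/(u + 1)**2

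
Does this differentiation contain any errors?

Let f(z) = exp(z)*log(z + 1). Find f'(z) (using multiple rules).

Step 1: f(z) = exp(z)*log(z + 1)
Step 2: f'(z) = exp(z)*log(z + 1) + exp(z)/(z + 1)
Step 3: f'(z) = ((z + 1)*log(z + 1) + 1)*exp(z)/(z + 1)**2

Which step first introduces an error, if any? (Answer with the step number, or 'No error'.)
Step 3

Step 3 is incorrect due to a wrong exponent.
The step shows: ((z + 1)*log(z + 1) + 1)*exp(z)/(z + 1)**2
The correct value should be: ((z + 1)*log(z + 1) + 1)*exp(z)/(z + 1)

Explanation: The exponent -1 on z + 1 was incorrectly written as -2: the term ((z + 1)*log(z + 1) + 1)*exp(z)/(z + 1) was incorrectly written as ((z + 1)*log(z + 1) + 1)*exp(z)/(z + 1)**2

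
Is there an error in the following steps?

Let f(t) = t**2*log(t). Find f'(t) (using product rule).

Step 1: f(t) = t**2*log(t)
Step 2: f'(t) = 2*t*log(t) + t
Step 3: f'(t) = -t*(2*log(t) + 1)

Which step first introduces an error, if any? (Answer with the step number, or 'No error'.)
Step 3

Step 3 is incorrect due to a sign flip.
The step shows: -t*(2*log(t) + 1)
The correct value should be: t*(2*log(t) + 1)

Explanation: The sign of the whole expression was flipped: the term t*(2*log(t) + 1) was incorrectly written as -t*(2*log(t) + 1)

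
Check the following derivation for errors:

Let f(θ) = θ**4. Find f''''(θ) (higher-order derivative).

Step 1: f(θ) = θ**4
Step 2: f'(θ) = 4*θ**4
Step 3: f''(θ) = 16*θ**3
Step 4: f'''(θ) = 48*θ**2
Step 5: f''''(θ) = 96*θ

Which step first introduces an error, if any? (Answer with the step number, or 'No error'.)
Step 2

Step 2 is incorrect due to a wrong exponent.
The step shows: 4*θ**4
The correct value should be: 4*θ**3

Explanation: The exponent 3 on θ was incorrectly written as 4: the term 4*θ**3 was incorrectly written as 4*θ**4
The later steps are derived from this incorrect expression, so the error originates in Step 2.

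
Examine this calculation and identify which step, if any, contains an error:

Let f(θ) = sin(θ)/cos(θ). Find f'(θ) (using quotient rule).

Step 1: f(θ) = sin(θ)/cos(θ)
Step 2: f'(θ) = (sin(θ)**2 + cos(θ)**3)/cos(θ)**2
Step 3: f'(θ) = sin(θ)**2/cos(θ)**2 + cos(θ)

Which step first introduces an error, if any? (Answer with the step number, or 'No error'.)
Step 2

Step 2 is incorrect due to a wrong exponent.
The step shows: (sin(θ)**2 + cos(θ)**3)/cos(θ)**2
The correct value should be: (sin(θ)**2 + cos(θ)**2)/cos(θ)**2

Explanation: The exponent 2 on cos(θ) was incorrectly written as 3: the term (sin(θ)**2 + cos(θ)**2)/cos(θ)**2 was incorrectly written as (sin(θ)**2 + cos(θ)**3)/cos(θ)**2
The later steps are derived from this incorrect expression, so the error originates in Step 2.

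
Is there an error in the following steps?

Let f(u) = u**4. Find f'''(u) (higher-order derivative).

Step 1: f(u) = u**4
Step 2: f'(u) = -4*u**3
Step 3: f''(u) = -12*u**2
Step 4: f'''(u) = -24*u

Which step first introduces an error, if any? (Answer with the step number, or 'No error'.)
Step 2

Step 2 is incorrect due to a sign flip.
The step shows: -4*u**3
The correct value should be: 4*u**3

Explanation: The sign of the whole expression was flipped: the term 4*u**3 was incorrectly written as -4*u**3
The later steps are derived from this incorrect expression, so the error originates in Step 2.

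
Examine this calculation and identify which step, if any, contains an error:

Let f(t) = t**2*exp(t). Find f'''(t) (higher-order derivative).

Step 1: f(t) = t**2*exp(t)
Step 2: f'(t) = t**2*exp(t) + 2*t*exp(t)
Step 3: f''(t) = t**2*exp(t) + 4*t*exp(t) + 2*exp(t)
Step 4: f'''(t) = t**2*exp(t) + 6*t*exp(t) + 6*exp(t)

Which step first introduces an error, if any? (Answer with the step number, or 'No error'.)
No error

All steps in this derivation are correct.
The final answer f'''(t) = t**2*exp(t) + 6*t*exp(t) + 6*exp(t) is valid.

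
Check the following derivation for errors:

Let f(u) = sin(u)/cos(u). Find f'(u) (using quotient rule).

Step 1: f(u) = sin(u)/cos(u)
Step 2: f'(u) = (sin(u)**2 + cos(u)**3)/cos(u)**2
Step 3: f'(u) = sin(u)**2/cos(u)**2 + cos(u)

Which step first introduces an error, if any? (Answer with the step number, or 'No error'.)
Step 2

Step 2 is incorrect due to a wrong exponent.
The step shows: (sin(u)**2 + cos(u)**3)/cos(u)**2
The correct value should be: (sin(u)**2 + cos(u)**2)/cos(u)**2

Explanation: The exponent 2 on cos(u) was incorrectly written as 3: the term (sin(u)**2 + cos(u)**2)/cos(u)**2 was incorrectly written as (sin(u)**2 + cos(u)**3)/cos(u)**2
The later steps are derived from this incorrect expression, so the error originates in Step 2.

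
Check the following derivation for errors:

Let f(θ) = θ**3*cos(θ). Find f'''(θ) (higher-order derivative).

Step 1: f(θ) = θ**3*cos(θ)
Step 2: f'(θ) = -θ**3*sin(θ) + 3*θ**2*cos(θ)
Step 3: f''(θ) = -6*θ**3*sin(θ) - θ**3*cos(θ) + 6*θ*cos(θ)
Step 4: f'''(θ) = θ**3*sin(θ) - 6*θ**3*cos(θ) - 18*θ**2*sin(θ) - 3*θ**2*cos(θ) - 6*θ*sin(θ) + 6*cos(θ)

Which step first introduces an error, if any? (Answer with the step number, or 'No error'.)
Step 3

Step 3 is incorrect due to a wrong exponent.
The step shows: -6*θ**3*sin(θ) - θ**3*cos(θ) + 6*θ*cos(θ)
The correct value should be: -θ**3*cos(θ) - 6*θ**2*sin(θ) + 6*θ*cos(θ)

Explanation: The exponent 2 on θ was incorrectly written as 3: the term -6*θ**2*sin(θ) was incorrectly written as -6*θ**3*sin(θ)
The later steps are derived from this incorrect expression, so the error originates in Step 3.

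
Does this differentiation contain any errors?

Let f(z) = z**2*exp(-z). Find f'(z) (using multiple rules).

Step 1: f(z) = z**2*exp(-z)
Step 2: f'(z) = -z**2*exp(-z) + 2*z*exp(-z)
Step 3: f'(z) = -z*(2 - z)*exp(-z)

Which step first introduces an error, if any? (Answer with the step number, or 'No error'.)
Step 3

Step 3 is incorrect due to a sign flip.
The step shows: -z*(2 - z)*exp(-z)
The correct value should be: z*(2 - z)*exp(-z)

Explanation: The sign of the whole expression was flipped: the term z*(2 - z)*exp(-z) was incorrectly written as -z*(2 - z)*exp(-z)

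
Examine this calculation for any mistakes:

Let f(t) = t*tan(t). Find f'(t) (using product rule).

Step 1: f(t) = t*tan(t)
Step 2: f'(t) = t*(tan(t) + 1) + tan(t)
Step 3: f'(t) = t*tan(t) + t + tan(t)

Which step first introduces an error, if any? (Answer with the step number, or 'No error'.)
Step 2

Step 2 is incorrect due to a wrong exponent.
The step shows: t*(tan(t) + 1) + tan(t)
The correct value should be: t*(tan(t)**2 + 1) + tan(t)

Explanation: The exponent 2 on tan(t) was incorrectly written as 1: the term t*(tan(t)**2 + 1) was incorrectly written as t*(tan(t) + 1)
The later steps are derived from this incorrect expression, so the error originates in Step 2.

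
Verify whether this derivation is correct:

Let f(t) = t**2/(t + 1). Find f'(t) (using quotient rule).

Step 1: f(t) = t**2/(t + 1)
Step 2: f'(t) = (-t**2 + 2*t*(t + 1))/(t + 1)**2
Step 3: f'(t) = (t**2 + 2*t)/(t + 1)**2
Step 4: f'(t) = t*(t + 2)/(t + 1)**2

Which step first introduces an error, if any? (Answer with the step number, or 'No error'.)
No error

All steps in this derivation are correct.
The final answer f'(t) = t*(t + 2)/(t + 1)**2 is valid.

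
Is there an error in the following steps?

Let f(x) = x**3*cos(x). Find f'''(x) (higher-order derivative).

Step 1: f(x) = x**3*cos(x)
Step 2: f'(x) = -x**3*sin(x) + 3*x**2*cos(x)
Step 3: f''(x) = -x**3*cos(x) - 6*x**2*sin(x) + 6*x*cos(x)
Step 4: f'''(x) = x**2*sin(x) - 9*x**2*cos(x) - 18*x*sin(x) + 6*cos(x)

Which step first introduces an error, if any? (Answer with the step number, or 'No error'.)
Step 4

Step 4 is incorrect due to a wrong exponent.
The step shows: x**2*sin(x) - 9*x**2*cos(x) - 18*x*sin(x) + 6*cos(x)
The correct value should be: x**3*sin(x) - 9*x**2*cos(x) - 18*x*sin(x) + 6*cos(x)

Explanation: The exponent 3 on x was incorrectly written as 2: the term x**3*sin(x) was incorrectly written as x**2*sin(x)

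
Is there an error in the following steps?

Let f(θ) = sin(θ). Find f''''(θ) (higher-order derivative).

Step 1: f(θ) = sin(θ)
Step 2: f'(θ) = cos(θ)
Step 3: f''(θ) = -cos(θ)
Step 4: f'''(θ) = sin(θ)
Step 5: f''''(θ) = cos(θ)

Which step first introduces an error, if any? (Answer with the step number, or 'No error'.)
Step 3

Step 3 is incorrect due to a wrong trig function.
The step shows: -cos(θ)
The correct value should be: -sin(θ)

Explanation: sin(θ) was incorrectly written as cos(θ): the term -sin(θ) was incorrectly written as -cos(θ)
The later steps are derived from this incorrect expression, so the error originates in Step 3.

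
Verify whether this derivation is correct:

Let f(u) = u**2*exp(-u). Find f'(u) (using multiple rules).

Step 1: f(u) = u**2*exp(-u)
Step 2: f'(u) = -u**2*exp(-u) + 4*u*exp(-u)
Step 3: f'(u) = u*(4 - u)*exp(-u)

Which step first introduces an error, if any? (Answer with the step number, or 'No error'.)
Step 2

Step 2 is incorrect due to a wrong coefficient.
The step shows: -u**2*exp(-u) + 4*u*exp(-u)
The correct value should be: -u**2*exp(-u) + 2*u*exp(-u)

Explanation: The coefficient 2 was incorrectly written as 4: the term 2*u*exp(-u) was incorrectly written as 4*u*exp(-u)
The later steps are derived from this incorrect expression, so the error originates in Step 2.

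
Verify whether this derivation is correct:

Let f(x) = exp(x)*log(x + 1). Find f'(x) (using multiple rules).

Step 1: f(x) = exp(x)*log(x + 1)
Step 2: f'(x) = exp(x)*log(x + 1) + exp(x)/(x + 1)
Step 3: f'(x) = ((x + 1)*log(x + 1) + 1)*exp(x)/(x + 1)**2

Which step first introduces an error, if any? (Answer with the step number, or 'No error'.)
Step 3

Step 3 is incorrect due to a wrong exponent.
The step shows: ((x + 1)*log(x + 1) + 1)*exp(x)/(x + 1)**2
The correct value should be: ((x + 1)*log(x + 1) + 1)*exp(x)/(x + 1)

Explanation: The exponent -1 on x + 1 was incorrectly written as -2: the term ((x + 1)*log(x + 1) + 1)*exp(x)/(x + 1) was incorrectly written as ((x + 1)*log(x + 1) + 1)*exp(x)/(x + 1)**2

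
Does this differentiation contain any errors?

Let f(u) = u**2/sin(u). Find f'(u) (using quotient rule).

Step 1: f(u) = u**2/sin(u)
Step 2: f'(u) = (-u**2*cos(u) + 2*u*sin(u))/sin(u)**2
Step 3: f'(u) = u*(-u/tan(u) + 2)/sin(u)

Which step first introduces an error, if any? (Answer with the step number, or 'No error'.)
No error

All steps in this derivation are correct.
The final answer f'(u) = u*(-u/tan(u) + 2)/sin(u) is valid.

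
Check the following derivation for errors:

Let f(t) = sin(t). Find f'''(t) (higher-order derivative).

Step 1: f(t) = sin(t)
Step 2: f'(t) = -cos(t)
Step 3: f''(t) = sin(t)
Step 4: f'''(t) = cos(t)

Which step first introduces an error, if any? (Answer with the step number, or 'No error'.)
Step 2

Step 2 is incorrect due to a sign flip.
The step shows: -cos(t)
The correct value should be: cos(t)

Explanation: The sign of the whole expression was flipped: the term cos(t) was incorrectly written as -cos(t)
The later steps are derived from this incorrect expression, so the error originates in Step 2.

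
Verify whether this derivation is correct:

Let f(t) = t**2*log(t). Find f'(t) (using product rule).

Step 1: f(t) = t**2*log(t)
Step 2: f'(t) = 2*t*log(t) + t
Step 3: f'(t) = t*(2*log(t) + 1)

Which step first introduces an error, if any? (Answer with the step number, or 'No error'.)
No error

All steps in this derivation are correct.
The final answer f'(t) = t*(2*log(t) + 1) is valid.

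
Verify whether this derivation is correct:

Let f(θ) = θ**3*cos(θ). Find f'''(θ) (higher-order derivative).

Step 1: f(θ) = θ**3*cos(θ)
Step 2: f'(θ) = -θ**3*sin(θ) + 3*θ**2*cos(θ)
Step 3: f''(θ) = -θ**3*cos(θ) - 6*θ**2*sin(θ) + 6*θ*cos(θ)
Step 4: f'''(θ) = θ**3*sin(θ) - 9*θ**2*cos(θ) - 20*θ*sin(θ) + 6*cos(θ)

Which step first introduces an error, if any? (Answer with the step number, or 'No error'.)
Step 4

Step 4 is incorrect due to a wrong coefficient.
The step shows: θ**3*sin(θ) - 9*θ**2*cos(θ) - 20*θ*sin(θ) + 6*cos(θ)
The correct value should be: θ**3*sin(θ) - 9*θ**2*cos(θ) - 18*θ*sin(θ) + 6*cos(θ)

Explanation: The coefficient -18 was incorrectly written as -20: the term -18*θ*sin(θ) was incorrectly written as -20*θ*sin(θ)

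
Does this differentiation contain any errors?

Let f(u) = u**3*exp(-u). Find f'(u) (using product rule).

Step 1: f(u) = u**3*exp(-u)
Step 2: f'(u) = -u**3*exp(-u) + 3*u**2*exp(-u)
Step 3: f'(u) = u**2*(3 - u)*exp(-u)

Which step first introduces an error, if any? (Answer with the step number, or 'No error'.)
No error

All steps in this derivation are correct.
The final answer f'(u) = u**2*(3 - u)*exp(-u) is valid.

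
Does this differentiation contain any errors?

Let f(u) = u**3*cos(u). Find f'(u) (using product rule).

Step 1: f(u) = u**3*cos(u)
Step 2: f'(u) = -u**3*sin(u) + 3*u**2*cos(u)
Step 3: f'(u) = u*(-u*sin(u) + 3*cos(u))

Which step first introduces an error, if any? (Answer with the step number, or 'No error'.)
Step 3

Step 3 is incorrect due to a wrong exponent.
The step shows: u*(-u*sin(u) + 3*cos(u))
The correct value should be: u**2*(-u*sin(u) + 3*cos(u))

Explanation: The exponent 2 on u was incorrectly written as 1: the term u**2*(-u*sin(u) + 3*cos(u)) was incorrectly written as u*(-u*sin(u) + 3*cos(u))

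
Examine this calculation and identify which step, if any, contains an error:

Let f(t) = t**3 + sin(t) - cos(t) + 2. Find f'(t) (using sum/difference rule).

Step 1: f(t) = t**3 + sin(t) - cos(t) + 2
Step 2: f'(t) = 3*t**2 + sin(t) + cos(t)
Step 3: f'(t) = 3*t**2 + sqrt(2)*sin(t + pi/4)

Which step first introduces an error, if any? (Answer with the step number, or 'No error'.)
No error

All steps in this derivation are correct.
The final answer f'(t) = 3*t**2 + sqrt(2)*sin(t + pi/4) is valid.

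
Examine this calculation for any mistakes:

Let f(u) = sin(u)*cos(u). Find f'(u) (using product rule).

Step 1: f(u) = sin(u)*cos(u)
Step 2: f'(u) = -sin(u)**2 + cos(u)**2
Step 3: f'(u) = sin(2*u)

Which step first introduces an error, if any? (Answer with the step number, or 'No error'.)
Step 3

Step 3 is incorrect due to a wrong trig function.
The step shows: sin(2*u)
The correct value should be: cos(2*u)

Explanation: cos(2*u) was incorrectly written as sin(2*u): the term cos(2*u) was incorrectly written as sin(2*u)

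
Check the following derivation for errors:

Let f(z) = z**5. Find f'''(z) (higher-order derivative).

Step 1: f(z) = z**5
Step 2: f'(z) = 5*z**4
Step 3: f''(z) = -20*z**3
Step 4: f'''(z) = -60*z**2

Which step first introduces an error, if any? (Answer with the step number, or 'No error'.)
Step 3

Step 3 is incorrect due to a sign flip.
The step shows: -20*z**3
The correct value should be: 20*z**3

Explanation: The sign of the whole expression was flipped: the term 20*z**3 was incorrectly written as -20*z**3
The later steps are derived from this incorrect expression, so the error originates in Step 3.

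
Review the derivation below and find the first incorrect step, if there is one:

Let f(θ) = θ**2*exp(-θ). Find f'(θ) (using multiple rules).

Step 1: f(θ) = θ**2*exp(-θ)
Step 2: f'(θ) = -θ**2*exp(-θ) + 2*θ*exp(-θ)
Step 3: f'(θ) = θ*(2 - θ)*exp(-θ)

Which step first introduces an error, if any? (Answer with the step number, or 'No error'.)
No error

All steps in this derivation are correct.
The final answer f'(θ) = θ*(2 - θ)*exp(-θ) is valid.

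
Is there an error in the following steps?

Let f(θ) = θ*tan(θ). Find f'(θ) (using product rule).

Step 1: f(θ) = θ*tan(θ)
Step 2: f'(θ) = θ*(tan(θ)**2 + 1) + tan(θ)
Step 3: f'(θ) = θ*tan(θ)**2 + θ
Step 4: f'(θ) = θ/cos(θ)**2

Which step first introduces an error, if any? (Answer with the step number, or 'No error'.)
Step 3

Step 3 is incorrect due to a dropped term.
The step shows: θ*tan(θ)**2 + θ
The correct value should be: θ*tan(θ)**2 + θ + tan(θ)

Explanation: A term was dropped: the term tan(θ) was incorrectly omitted
The later steps are derived from this incorrect expression, so the error originates in Step 3.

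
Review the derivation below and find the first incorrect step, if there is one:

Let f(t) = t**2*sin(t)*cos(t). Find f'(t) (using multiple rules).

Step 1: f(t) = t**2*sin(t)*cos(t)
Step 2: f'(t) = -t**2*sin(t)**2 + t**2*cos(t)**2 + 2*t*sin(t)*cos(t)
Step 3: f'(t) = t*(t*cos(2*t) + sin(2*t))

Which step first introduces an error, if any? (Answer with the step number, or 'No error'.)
No error

All steps in this derivation are correct.
The final answer f'(t) = t*(t*cos(2*t) + sin(2*t)) is valid.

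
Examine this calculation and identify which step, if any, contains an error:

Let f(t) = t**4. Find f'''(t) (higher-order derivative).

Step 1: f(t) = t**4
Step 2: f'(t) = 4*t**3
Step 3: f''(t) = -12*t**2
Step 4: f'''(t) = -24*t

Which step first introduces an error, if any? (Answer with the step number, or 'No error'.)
Step 3

Step 3 is incorrect due to a sign flip.
The step shows: -12*t**2
The correct value should be: 12*t**2

Explanation: The sign of the whole expression was flipped: the term 12*t**2 was incorrectly written as -12*t**2
The later steps are derived from this incorrect expression, so the error originates in Step 3.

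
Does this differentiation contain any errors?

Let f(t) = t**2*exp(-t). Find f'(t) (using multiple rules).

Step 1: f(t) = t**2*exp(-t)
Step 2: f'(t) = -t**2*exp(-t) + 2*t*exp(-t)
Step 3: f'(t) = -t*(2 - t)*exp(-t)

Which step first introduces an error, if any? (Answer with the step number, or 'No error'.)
Step 3

Step 3 is incorrect due to a sign flip.
The step shows: -t*(2 - t)*exp(-t)
The correct value should be: t*(2 - t)*exp(-t)

Explanation: The sign of the whole expression was flipped: the term t*(2 - t)*exp(-t) was incorrectly written as -t*(2 - t)*exp(-t)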